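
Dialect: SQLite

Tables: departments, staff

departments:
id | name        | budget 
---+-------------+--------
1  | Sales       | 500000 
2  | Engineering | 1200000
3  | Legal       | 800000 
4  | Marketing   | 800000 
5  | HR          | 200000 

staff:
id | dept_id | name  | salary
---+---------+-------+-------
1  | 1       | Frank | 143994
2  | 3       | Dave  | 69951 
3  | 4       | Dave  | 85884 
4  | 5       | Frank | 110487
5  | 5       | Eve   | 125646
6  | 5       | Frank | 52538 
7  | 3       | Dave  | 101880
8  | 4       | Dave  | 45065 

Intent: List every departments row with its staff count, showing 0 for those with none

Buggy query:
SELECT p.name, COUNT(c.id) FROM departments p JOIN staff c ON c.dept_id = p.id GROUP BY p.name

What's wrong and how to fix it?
Bug: INNER JOIN drops departments rows that have no matching staff rows

Fix: Switch to LEFT JOIN to retain unmatched parent rows

Corrected query:
SELECT p.name, COUNT(c.id) FROM departments p LEFT JOIN staff c ON c.dept_id = p.id GROUP BY p.name

Result:
name        | COUNT(c.id)
------------+------------
Engineering | 0          
HR          | 3          
Legal       | 2          
Marketing   | 2          
Sales       | 1          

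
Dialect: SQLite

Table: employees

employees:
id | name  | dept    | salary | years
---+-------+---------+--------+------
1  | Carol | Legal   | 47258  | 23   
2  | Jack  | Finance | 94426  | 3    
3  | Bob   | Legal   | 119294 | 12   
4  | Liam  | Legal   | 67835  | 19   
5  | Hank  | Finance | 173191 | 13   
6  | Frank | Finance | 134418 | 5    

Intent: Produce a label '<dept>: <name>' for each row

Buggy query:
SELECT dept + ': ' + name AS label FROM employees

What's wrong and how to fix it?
Bug: SQLite uses || for string concatenation; + coerces text to numbers (yielding 0)

Fix: Replace + with || to concatenate text

Corrected query:
SELECT dept || ': ' || name AS label FROM employees

Result:
label         
--------------
Legal: Carol  
Finance: Jack 
Legal: Bob    
Legal: Liam   
Finance: Hank 
Finance: Frank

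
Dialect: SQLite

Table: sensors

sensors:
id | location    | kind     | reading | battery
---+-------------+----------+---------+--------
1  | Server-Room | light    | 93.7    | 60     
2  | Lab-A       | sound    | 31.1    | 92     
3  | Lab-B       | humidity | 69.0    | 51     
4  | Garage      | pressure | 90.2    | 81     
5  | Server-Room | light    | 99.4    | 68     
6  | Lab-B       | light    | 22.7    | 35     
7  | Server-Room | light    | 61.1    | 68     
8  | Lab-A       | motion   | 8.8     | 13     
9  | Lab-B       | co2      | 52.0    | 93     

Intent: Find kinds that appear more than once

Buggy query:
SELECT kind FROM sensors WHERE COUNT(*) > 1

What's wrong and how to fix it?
Bug: COUNT(*) is an aggregate and cannot be used in WHERE

Fix: Group first, then use HAVING for the count condition

Corrected query:
SELECT kind FROM sensors GROUP BY kind HAVING COUNT(*) > 1

Result:
kind 
-----
light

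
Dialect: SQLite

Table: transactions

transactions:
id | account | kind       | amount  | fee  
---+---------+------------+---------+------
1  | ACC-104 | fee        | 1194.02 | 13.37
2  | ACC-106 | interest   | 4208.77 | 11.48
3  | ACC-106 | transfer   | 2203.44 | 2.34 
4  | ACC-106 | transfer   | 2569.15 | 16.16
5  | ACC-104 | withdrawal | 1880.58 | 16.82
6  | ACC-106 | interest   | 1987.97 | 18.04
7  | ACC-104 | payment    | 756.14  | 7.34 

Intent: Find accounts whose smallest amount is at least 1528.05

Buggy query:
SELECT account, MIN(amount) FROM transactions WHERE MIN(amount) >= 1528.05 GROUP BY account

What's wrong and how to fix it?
Bug: Aggregates like MIN are computed per group after WHERE runs

Fix: Replace WHERE with HAVING after the GROUP BY

Corrected query:
SELECT account, MIN(amount) FROM transactions GROUP BY account HAVING MIN(amount) >= 1528.05

Result:
account | MIN(amount)
--------+------------
ACC-106 | 1987.97    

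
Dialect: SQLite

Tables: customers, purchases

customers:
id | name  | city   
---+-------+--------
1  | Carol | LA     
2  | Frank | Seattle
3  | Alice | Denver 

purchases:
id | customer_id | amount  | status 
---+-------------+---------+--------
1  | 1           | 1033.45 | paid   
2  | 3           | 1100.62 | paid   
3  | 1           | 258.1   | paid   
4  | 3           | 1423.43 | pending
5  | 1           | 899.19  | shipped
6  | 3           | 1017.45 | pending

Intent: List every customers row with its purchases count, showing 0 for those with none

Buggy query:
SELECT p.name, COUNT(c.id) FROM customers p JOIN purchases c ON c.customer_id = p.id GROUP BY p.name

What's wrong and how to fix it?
Bug: INNER JOIN drops customers rows that have no matching purchases rows

Fix: Switch to LEFT JOIN to retain unmatched parent rows

Corrected query:
SELECT p.name, COUNT(c.id) FROM customers p LEFT JOIN purchases c ON c.customer_id = p.id GROUP BY p.name

Result:
name  | COUNT(c.id)
------+------------
Alice | 3          
Carol | 3          
Frank | 0          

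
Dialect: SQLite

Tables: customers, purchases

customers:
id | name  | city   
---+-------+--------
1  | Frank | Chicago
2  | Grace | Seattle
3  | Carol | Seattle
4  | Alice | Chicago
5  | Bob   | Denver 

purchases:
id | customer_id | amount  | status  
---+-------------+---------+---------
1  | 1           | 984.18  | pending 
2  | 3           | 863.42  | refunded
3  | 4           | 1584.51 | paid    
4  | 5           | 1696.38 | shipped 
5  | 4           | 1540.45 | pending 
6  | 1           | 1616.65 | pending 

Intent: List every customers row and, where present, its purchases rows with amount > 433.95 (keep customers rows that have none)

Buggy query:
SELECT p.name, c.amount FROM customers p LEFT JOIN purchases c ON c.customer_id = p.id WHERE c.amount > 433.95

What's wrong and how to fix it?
Bug: A WHERE condition on the right-hand table after LEFT JOIN drops unmatched parents

Fix: Move the right-table condition into the ON clause so unmatched parents are kept

Corrected query:
SELECT p.name, c.amount FROM customers p LEFT JOIN purchases c ON c.customer_id = p.id AND c.amount > 433.95

Result:
name  | amount 
------+--------
Frank | 984.18 
Frank | 1616.65
Grace | NULL   
Carol | 863.42 
Alice | 1540.45
Alice | 1584.51
Bob   | 1696.38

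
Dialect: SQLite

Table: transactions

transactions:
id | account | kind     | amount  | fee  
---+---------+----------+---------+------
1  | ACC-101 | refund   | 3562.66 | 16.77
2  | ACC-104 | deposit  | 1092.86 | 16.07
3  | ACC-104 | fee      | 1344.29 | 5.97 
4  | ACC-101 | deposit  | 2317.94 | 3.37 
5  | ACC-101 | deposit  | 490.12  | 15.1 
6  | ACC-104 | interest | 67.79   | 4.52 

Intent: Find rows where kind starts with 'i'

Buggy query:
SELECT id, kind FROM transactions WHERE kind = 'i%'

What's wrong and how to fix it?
Bug: '=' compares the literal string including the % character; pattern matching needs LIKE

Fix: Use LIKE for wildcard pattern matching

Corrected query:
SELECT id, kind FROM transactions WHERE kind LIKE 'i%'

Result:
id | kind    
---+---------
6  | interest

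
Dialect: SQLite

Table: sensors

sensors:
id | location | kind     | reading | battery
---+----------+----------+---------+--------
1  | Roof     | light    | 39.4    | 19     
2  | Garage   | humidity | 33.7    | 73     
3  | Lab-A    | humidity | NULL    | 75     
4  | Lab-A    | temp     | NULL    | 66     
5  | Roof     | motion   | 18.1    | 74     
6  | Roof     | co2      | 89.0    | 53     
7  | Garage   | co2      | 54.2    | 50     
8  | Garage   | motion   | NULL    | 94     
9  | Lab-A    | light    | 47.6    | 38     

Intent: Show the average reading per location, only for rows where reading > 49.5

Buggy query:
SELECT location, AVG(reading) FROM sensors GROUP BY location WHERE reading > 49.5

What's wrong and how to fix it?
Bug: WHERE cannot follow GROUP BY

Fix: Place WHERE between FROM and GROUP BY

Corrected query:
SELECT location, AVG(reading) FROM sensors WHERE reading > 49.5 GROUP BY location

Result:
location | AVG(reading)
---------+-------------
Garage   | 54.2        
Roof     | 89          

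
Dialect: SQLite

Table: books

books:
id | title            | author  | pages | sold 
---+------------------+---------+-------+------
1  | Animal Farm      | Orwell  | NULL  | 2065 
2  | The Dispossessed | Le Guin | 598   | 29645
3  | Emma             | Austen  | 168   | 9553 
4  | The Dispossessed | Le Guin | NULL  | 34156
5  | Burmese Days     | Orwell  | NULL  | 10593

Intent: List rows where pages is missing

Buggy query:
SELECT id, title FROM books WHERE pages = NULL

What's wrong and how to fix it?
Bug: Comparing to NULL with '=' never matches; NULL = NULL is unknown, not true

Fix: Replace '= NULL' with 'IS NULL'

Corrected query:
SELECT id, title FROM books WHERE pages IS NULL

Result:
id | title           
---+-----------------
1  | Animal Farm     
4  | The Dispossessed
5  | Burmese Days    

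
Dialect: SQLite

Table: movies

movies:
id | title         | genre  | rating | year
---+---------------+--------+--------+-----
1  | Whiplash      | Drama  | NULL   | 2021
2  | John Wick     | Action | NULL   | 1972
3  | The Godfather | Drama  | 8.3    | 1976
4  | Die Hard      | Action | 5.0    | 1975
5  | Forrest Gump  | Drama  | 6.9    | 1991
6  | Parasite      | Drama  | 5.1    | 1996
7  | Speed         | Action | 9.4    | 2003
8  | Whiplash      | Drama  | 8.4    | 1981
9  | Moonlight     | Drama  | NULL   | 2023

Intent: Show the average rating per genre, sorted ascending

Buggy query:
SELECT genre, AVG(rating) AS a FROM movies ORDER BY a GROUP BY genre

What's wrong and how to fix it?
Bug: ORDER BY appears before GROUP BY; SQL clause order requires GROUP BY first

Fix: Reorder: SELECT … FROM … GROUP BY … ORDER BY …

Corrected query:
SELECT genre, AVG(rating) AS a FROM movies GROUP BY genre ORDER BY a

Result:
genre  | a    
-------+------
Drama  | 7.175
Action | 7.2  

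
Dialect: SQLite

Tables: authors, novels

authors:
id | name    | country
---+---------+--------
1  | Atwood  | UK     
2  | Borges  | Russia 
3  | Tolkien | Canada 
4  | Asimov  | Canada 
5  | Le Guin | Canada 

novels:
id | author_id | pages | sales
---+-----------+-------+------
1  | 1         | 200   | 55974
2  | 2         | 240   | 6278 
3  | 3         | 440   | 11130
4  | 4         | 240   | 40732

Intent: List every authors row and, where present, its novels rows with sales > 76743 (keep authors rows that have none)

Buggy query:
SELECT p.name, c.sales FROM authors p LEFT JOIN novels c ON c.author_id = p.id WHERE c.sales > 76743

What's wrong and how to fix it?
Bug: Filtering c.sales in WHERE discards the NULL rows produced by LEFT JOIN, turning it into an inner join

Fix: Move the right-table condition into the ON clause so unmatched parents are kept

Corrected query:
SELECT p.name, c.sales FROM authors p LEFT JOIN novels c ON c.author_id = p.id AND c.sales > 76743

Result:
name    | sales
--------+------
Atwood  | NULL 
Borges  | NULL 
Tolkien | NULL 
Asimov  | NULL 
Le Guin | NULL 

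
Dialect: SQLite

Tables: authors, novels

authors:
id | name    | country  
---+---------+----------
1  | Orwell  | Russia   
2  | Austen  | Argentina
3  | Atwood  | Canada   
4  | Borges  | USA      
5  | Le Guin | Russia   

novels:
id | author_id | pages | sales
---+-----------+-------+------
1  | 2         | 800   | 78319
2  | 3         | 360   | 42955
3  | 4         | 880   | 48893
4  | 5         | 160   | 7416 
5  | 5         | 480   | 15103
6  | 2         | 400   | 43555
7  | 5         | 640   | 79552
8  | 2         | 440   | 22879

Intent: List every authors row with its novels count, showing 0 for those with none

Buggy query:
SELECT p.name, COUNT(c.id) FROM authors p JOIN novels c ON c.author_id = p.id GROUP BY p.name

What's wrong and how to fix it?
Bug: INNER JOIN drops authors rows that have no matching novels rows

Fix: Switch to LEFT JOIN to retain unmatched parent rows

Corrected query:
SELECT p.name, COUNT(c.id) FROM authors p LEFT JOIN novels c ON c.author_id = p.id GROUP BY p.name

Result:
name    | COUNT(c.id)
--------+------------
Atwood  | 1          
Austen  | 3          
Borges  | 1          
Le Guin | 3          
Orwell  | 0          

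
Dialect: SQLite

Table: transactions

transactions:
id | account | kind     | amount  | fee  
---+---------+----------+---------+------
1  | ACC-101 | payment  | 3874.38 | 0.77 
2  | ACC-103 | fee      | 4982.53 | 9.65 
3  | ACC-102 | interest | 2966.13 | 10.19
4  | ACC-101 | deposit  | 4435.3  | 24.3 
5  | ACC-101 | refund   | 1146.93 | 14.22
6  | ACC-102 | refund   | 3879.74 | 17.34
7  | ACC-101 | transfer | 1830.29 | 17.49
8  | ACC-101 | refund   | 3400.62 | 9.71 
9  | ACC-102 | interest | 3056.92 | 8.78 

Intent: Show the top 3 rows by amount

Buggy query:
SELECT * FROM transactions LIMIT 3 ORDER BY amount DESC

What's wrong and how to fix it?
Bug: ORDER BY cannot follow LIMIT; LIMIT is the final clause

Fix: Swap the clauses: ORDER BY first, then LIMIT

Corrected query:
SELECT * FROM transactions ORDER BY amount DESC LIMIT 3

Result:
id | account | kind    | amount  | fee  
---+---------+---------+---------+------
2  | ACC-103 | fee     | 4982.53 | 9.65 
4  | ACC-101 | deposit | 4435.3  | 24.3 
6  | ACC-102 | refund  | 3879.74 | 17.34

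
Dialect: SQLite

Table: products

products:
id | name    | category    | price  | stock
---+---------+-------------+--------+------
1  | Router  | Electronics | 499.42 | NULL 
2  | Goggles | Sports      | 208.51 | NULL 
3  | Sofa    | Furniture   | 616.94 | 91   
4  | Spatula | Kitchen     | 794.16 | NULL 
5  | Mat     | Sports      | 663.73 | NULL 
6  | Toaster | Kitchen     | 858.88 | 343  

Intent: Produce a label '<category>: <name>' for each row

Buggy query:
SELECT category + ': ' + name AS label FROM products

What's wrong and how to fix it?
Bug: '+' is numeric addition; on text columns SQLite converts them to 0 instead of concatenating

Fix: Replace + with || to concatenate text

Corrected query:
SELECT category || ': ' || name AS label FROM products

Result:
label              
-------------------
Electronics: Router
Sports: Goggles    
Furniture: Sofa    
Kitchen: Spatula   
Sports: Mat        
Kitchen: Toaster   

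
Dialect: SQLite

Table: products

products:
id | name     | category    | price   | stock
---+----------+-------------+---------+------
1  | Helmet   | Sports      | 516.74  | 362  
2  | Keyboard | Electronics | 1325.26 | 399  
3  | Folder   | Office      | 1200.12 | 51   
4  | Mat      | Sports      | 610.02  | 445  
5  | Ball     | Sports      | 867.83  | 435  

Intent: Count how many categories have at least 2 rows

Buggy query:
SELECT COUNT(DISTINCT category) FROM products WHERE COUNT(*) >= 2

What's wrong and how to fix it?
Bug: WHERE filters individual rows, not groups, so a group-level COUNT is invalid there

Fix: Group first with HAVING COUNT(*) >= 2, then COUNT the resulting groups

Corrected query:
SELECT COUNT(*) FROM (SELECT category FROM products GROUP BY category HAVING COUNT(*) >= 2)

Result:
COUNT(*)
--------
1       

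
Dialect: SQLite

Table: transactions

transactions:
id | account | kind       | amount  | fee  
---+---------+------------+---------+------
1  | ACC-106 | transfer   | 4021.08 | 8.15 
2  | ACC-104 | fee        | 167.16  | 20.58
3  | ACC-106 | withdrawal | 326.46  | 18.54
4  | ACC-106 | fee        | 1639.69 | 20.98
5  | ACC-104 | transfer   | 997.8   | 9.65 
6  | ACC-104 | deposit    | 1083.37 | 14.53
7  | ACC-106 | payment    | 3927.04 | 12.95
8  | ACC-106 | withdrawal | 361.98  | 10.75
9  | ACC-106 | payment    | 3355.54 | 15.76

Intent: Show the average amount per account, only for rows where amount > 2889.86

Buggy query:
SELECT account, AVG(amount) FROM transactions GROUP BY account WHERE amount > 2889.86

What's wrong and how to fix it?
Bug: Row-level WHERE must come before GROUP BY in the clause order

Fix: Move the WHERE clause before GROUP BY

Corrected query:
SELECT account, AVG(amount) FROM transactions WHERE amount > 2889.86 GROUP BY account

Result:
account | AVG(amount)
--------+------------
ACC-106 | 3767.886667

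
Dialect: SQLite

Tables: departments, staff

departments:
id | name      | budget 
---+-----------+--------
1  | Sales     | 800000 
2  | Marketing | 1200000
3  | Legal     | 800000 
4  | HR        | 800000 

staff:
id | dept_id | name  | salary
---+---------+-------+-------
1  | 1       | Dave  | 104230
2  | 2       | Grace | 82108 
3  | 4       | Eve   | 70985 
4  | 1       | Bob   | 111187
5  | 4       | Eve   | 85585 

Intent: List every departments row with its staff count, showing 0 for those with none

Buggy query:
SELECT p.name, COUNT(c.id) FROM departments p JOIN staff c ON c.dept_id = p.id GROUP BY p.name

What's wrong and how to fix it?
Bug: An inner join excludes parents with zero children

Fix: Switch to LEFT JOIN to retain unmatched parent rows

Corrected query:
SELECT p.name, COUNT(c.id) FROM departments p LEFT JOIN staff c ON c.dept_id = p.id GROUP BY p.name

Result:
name      | COUNT(c.id)
----------+------------
HR        | 2          
Legal     | 0          
Marketing | 1          
Sales     | 2          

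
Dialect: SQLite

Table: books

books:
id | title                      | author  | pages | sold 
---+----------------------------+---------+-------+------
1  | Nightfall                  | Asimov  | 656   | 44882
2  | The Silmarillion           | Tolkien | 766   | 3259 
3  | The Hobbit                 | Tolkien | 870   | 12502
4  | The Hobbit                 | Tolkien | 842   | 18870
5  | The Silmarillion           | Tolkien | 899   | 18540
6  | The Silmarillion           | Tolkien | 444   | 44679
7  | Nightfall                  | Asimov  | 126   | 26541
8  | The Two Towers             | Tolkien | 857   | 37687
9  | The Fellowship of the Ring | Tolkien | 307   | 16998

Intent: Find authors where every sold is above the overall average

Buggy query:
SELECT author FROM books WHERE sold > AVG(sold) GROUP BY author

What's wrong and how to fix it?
Bug: WHERE evaluates per row before aggregation, so AVG() is unavailable

Fix: Use a subquery for AVG and a HAVING MIN(...) filter so the condition holds for every row in the group

Corrected query:
SELECT author FROM books GROUP BY author HAVING MIN(sold) > (SELECT AVG(sold) FROM books)

Result:
author
------
Asimov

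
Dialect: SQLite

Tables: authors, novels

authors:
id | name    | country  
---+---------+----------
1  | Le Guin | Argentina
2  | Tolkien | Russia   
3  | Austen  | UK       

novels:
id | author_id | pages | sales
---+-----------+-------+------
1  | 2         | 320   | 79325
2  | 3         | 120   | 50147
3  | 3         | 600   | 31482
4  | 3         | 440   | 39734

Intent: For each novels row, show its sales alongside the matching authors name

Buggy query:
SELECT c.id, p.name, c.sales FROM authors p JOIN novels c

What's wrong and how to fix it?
Bug: Missing join condition: each novels row is matched to all authors rows instead of just its own

Fix: Specify the join condition linking the foreign key to the parent id

Corrected query:
SELECT c.id, p.name, c.sales FROM authors p JOIN novels c ON c.author_id = p.id

Result:
id | name    | sales
---+---------+------
1  | Tolkien | 79325
2  | Austen  | 50147
3  | Austen  | 31482
4  | Austen  | 39734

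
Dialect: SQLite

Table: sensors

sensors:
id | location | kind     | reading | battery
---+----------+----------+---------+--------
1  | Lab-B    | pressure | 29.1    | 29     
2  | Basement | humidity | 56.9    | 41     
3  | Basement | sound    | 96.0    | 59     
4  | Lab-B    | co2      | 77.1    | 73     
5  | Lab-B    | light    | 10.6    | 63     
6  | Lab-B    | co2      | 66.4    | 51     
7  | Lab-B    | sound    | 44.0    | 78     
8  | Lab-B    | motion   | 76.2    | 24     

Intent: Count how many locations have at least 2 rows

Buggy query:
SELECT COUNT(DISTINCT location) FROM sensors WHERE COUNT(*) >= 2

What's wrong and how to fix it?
Bug: WHERE filters individual rows, not groups, so a group-level COUNT is invalid there

Fix: Group first with HAVING COUNT(*) >= 2, then COUNT the resulting groups

Corrected query:
SELECT COUNT(*) FROM (SELECT location FROM sensors GROUP BY location HAVING COUNT(*) >= 2)

Result:
COUNT(*)
--------
2       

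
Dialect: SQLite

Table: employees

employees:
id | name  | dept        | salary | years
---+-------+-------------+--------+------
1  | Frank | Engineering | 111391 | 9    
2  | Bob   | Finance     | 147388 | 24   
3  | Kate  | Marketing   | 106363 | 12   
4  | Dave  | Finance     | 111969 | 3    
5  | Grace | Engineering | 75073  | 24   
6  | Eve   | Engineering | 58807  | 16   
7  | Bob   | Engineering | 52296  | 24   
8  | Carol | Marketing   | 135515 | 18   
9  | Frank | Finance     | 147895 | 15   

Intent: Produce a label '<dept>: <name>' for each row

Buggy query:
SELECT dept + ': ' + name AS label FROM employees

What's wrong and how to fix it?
Bug: '+' is numeric addition; on text columns SQLite converts them to 0 instead of concatenating

Fix: Replace + with || to concatenate text

Corrected query:
SELECT dept || ': ' || name AS label FROM employees

Result:
label             
------------------
Engineering: Frank
Finance: Bob      
Marketing: Kate   
Finance: Dave     
Engineering: Grace
Engineering: Eve  
Engineering: Bob  
Marketing: Carol  
Finance: Frank    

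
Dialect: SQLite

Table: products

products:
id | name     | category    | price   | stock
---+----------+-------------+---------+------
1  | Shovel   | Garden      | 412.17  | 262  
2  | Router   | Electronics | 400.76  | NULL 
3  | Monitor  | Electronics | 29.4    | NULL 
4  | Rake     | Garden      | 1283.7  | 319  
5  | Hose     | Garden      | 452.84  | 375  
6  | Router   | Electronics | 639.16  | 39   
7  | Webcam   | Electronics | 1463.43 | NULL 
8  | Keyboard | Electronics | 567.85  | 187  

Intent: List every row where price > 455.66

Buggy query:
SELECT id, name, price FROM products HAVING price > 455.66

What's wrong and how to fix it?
Bug: HAVING filters the output of aggregation, but this query has no GROUP BY and no aggregate functions, so SQLite rejects it (HAVING clause on a non-aggregate query); the condition here is per row

Fix: Replace HAVING with WHERE since the condition applies to individual rows

Corrected query:
SELECT id, name, price FROM products WHERE price > 455.66

Result:
id | name     | price  
---+----------+--------
4  | Rake     | 1283.7 
6  | Router   | 639.16 
7  | Webcam   | 1463.43
8  | Keyboard | 567.85 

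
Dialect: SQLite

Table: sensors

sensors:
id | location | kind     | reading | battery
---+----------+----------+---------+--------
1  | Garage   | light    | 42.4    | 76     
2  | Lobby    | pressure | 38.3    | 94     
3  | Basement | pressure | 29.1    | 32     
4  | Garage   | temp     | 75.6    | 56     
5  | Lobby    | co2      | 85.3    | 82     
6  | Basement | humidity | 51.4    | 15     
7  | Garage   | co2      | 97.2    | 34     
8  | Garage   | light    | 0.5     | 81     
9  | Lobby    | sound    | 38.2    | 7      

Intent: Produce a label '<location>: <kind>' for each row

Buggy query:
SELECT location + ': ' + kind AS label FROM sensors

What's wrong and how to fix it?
Bug: SQLite uses || for string concatenation; + coerces text to numbers (yielding 0)

Fix: Use the || operator for string concatenation

Corrected query:
SELECT location || ': ' || kind AS label FROM sensors

Result:
label             
------------------
Garage: light     
Lobby: pressure   
Basement: pressure
Garage: temp      
Lobby: co2        
Basement: humidity
Garage: co2       
Garage: light     
Lobby: sound      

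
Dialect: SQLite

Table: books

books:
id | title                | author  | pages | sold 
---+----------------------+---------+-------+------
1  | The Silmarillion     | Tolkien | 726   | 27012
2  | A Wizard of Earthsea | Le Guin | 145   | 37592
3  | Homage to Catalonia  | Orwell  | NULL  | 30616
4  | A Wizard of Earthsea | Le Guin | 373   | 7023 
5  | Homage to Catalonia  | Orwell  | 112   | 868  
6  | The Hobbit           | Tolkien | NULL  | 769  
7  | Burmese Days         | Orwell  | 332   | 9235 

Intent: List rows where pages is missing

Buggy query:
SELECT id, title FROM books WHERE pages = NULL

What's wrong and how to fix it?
Bug: '= NULL' is always unknown in SQL three-valued logic, so no rows match

Fix: Use IS NULL to test for NULL

Corrected query:
SELECT id, title FROM books WHERE pages IS NULL

Result:
id | title              
---+--------------------
3  | Homage to Catalonia
6  | The Hobbit         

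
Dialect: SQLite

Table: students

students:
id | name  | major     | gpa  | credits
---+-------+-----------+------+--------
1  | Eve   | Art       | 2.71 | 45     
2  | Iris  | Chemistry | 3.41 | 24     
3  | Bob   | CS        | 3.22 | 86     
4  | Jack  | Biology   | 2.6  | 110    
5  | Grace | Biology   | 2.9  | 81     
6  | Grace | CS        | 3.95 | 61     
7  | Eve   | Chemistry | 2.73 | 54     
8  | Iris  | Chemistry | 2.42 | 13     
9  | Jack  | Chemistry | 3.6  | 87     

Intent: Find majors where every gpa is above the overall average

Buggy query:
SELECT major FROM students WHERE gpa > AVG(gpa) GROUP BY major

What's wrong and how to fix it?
Bug: WHERE evaluates per row before aggregation, so AVG() is unavailable

Fix: Compute the overall average in a scalar subquery and compare each group's MIN against it in HAVING

Corrected query:
SELECT major FROM students GROUP BY major HAVING MIN(gpa) > (SELECT AVG(gpa) FROM students)

Result:
major
-----
CS   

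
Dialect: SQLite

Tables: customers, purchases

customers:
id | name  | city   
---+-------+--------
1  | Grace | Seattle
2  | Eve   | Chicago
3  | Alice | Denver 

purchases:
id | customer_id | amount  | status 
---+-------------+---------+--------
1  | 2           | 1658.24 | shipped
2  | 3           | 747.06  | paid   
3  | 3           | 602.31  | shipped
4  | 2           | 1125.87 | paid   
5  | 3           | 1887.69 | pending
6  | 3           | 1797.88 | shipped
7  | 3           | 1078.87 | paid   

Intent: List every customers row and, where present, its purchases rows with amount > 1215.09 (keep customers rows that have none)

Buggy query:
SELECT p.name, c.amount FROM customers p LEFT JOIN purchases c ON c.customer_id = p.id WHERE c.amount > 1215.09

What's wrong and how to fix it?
Bug: A WHERE condition on the right-hand table after LEFT JOIN drops unmatched parents

Fix: Move the right-table condition into the ON clause so unmatched parents are kept

Corrected query:
SELECT p.name, c.amount FROM customers p LEFT JOIN purchases c ON c.customer_id = p.id AND c.amount > 1215.09

Result:
name  | amount 
------+--------
Grace | NULL   
Eve   | 1658.24
Alice | 1797.88
Alice | 1887.69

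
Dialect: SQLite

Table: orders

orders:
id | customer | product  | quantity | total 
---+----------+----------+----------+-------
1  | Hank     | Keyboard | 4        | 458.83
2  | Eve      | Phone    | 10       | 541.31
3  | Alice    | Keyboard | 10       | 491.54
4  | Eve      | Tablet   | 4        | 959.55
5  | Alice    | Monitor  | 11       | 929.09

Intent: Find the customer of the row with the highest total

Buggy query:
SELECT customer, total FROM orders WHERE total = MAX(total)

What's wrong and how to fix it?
Bug: MAX(total) is an aggregate and cannot be used directly in WHERE

Fix: Wrap MAX in a scalar subquery so WHERE compares against a single value

Corrected query:
SELECT customer, total FROM orders WHERE total = (SELECT MAX(total) FROM orders)

Result:
customer | total 
---------+-------
Eve      | 959.55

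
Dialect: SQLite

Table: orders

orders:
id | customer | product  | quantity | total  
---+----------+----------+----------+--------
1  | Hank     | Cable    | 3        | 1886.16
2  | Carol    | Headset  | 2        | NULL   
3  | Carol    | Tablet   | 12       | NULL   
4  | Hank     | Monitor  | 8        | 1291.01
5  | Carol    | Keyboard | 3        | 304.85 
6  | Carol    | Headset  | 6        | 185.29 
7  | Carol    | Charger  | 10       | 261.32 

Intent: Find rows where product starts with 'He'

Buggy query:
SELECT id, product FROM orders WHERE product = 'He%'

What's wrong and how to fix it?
Bug: Wildcards only work with LIKE; '=' treats '%' as a literal character

Fix: Use LIKE for wildcard pattern matching

Corrected query:
SELECT id, product FROM orders WHERE product LIKE 'He%'

Result:
id | product
---+--------
2  | Headset
6  | Headset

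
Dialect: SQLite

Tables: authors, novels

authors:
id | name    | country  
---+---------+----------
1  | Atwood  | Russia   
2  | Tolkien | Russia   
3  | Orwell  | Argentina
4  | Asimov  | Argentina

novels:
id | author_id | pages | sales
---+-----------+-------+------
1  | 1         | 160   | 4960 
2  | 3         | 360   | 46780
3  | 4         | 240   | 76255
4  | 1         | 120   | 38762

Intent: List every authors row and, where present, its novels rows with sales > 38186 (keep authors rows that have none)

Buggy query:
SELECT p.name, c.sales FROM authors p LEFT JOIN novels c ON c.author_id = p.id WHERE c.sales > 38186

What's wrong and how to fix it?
Bug: A WHERE condition on the right-hand table after LEFT JOIN drops unmatched parents

Fix: Put 'c.sales > 38186' in the JOIN's ON clause instead of WHERE

Corrected query:
SELECT p.name, c.sales FROM authors p LEFT JOIN novels c ON c.author_id = p.id AND c.sales > 38186

Result:
name    | sales
--------+------
Atwood  | 38762
Tolkien | NULL 
Orwell  | 46780
Asimov  | 76255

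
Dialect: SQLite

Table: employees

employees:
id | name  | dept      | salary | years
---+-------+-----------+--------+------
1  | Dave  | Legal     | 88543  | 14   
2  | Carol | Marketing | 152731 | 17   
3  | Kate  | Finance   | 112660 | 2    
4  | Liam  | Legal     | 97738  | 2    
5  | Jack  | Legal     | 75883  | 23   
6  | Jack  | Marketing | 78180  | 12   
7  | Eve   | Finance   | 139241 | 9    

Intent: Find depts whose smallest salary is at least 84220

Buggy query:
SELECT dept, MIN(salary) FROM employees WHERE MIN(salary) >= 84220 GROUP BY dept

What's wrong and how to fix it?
Bug: MIN() in WHERE is a misuse of aggregate

Fix: Replace WHERE with HAVING after the GROUP BY

Corrected query:
SELECT dept, MIN(salary) FROM employees GROUP BY dept HAVING MIN(salary) >= 84220

Result:
dept    | MIN(salary)
--------+------------
Finance | 112660     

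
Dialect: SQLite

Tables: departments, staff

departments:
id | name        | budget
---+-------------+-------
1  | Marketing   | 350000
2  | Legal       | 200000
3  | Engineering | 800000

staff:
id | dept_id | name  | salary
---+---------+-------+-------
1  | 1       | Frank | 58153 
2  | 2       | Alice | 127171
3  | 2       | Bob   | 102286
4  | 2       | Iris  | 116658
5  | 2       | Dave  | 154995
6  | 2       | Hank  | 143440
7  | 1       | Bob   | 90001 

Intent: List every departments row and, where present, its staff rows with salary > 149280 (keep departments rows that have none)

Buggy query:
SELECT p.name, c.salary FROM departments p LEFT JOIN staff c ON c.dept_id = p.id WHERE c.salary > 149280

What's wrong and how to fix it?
Bug: A WHERE condition on the right-hand table after LEFT JOIN drops unmatched parents

Fix: Move the right-table condition into the ON clause so unmatched parents are kept

Corrected query:
SELECT p.name, c.salary FROM departments p LEFT JOIN staff c ON c.dept_id = p.id AND c.salary > 149280

Result:
name        | salary
------------+-------
Marketing   | NULL  
Legal       | 154995
Engineering | NULL  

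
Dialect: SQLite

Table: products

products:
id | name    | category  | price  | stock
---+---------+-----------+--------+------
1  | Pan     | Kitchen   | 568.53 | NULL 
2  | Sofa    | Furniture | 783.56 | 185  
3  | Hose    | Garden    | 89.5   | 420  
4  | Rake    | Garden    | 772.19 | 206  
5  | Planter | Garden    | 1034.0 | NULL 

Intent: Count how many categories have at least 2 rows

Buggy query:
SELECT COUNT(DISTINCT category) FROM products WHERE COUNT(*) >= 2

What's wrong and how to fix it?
Bug: WHERE filters individual rows, not groups, so a group-level COUNT is invalid there

Fix: Use a subquery that GROUPs and filters with HAVING, then count its rows

Corrected query:
SELECT COUNT(*) FROM (SELECT category FROM products GROUP BY category HAVING COUNT(*) >= 2)

Result:
COUNT(*)
--------
1       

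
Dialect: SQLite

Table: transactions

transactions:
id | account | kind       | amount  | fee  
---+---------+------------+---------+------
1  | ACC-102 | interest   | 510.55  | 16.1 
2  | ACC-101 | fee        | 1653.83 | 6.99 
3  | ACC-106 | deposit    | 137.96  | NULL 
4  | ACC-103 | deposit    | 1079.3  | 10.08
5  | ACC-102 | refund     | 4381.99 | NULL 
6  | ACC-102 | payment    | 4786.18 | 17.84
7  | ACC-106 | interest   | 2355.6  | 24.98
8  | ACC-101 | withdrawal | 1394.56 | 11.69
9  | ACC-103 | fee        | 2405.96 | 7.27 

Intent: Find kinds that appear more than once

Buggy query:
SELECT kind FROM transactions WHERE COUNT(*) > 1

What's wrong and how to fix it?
Bug: COUNT(*) is an aggregate and cannot be used in WHERE

Fix: GROUP BY kind, then filter groups with HAVING COUNT(*) > 1

Corrected query:
SELECT kind FROM transactions GROUP BY kind HAVING COUNT(*) > 1

Result:
kind    
--------
deposit 
fee     
interest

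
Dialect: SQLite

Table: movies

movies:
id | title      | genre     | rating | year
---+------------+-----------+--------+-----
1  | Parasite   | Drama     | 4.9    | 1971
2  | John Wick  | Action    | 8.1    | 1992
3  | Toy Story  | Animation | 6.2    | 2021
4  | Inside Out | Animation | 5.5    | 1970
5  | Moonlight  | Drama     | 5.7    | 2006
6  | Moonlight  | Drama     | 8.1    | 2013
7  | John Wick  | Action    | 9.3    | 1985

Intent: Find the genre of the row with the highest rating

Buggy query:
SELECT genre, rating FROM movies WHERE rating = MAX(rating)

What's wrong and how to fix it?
Bug: WHERE is evaluated per row; an aggregate over the whole table isn't defined there

Fix: Wrap MAX in a scalar subquery so WHERE compares against a single value

Corrected query:
SELECT genre, rating FROM movies WHERE rating = (SELECT MAX(rating) FROM movies)

Result:
genre  | rating
-------+-------
Action | 9.3   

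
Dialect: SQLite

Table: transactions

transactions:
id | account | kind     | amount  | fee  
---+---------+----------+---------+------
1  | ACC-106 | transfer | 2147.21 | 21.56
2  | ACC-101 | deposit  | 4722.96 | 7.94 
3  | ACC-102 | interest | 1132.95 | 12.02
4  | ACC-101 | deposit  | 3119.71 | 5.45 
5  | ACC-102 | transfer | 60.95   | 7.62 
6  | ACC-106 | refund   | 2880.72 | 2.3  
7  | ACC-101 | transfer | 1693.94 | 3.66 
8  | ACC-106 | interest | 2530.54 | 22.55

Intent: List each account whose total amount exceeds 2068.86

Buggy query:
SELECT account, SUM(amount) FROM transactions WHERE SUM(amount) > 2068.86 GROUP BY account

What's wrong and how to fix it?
Bug: Aggregate functions cannot appear in a WHERE clause

Fix: Use HAVING (which filters groups after aggregation) instead of WHERE

Corrected query:
SELECT account, SUM(amount) FROM transactions GROUP BY account HAVING SUM(amount) > 2068.86

Result:
account | SUM(amount)
--------+------------
ACC-101 | 9536.61    
ACC-106 | 7558.47    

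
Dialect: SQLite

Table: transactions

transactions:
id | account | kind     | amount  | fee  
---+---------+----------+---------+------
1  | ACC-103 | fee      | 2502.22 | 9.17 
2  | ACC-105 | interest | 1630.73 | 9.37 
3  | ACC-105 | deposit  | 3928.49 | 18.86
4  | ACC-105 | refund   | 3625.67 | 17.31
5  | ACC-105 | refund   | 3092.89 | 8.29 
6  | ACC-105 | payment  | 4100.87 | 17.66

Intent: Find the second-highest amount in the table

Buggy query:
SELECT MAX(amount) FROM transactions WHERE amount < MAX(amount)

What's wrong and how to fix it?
Bug: The inner MAX is an aggregate inside WHERE, which is not allowed

Fix: Compute the overall MAX in a subquery, then take MAX of rows below it

Corrected query:
SELECT MAX(amount) FROM transactions WHERE amount < (SELECT MAX(amount) FROM transactions)

Result:
MAX(amount)
-----------
3928.49    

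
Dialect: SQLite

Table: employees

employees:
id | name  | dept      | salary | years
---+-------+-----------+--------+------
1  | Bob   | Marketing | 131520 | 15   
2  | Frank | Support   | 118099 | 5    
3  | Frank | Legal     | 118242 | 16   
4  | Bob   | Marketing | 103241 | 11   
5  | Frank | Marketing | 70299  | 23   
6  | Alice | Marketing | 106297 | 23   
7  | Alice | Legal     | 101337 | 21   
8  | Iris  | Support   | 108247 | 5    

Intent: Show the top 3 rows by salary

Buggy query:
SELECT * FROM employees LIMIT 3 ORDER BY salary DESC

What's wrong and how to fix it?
Bug: ORDER BY cannot follow LIMIT; LIMIT is the final clause

Fix: Swap the clauses: ORDER BY first, then LIMIT

Corrected query:
SELECT * FROM employees ORDER BY salary DESC LIMIT 3

Result:
id | name  | dept      | salary | years
---+-------+-----------+--------+------
1  | Bob   | Marketing | 131520 | 15   
3  | Frank | Legal     | 118242 | 16   
2  | Frank | Support   | 118099 | 5    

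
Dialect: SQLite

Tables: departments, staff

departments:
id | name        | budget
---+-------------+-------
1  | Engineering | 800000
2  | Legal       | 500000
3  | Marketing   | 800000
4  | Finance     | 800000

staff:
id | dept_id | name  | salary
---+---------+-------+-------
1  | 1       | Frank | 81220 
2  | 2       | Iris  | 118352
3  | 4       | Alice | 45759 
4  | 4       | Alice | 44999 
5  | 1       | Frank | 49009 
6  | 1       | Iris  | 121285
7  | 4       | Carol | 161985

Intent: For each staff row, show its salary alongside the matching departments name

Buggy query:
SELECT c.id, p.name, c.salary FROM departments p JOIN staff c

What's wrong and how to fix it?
Bug: JOIN with no ON clause produces a cartesian product; every staff row pairs with every departments row

Fix: Add ON c.dept_id = p.id to the JOIN

Corrected query:
SELECT c.id, p.name, c.salary FROM departments p JOIN staff c ON c.dept_id = p.id

Result:
id | name        | salary
---+-------------+-------
1  | Engineering | 81220 
2  | Legal       | 118352
3  | Finance     | 45759 
4  | Finance     | 44999 
5  | Engineering | 49009 
6  | Engineering | 121285
7  | Finance     | 161985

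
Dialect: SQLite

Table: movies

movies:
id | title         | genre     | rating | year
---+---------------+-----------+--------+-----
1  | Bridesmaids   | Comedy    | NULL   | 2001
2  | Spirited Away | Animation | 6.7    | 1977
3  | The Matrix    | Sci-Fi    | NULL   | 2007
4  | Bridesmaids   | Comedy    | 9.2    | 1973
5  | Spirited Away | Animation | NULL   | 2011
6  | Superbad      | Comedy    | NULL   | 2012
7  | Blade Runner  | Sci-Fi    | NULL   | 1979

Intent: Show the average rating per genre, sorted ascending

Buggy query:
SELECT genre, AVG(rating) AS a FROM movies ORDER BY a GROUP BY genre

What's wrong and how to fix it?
Bug: GROUP BY must precede ORDER BY

Fix: Reorder: SELECT … FROM … GROUP BY … ORDER BY …

Corrected query:
SELECT genre, AVG(rating) AS a FROM movies GROUP BY genre ORDER BY a

Result:
genre     | a   
----------+-----
Sci-Fi    | NULL
Animation | 6.7 
Comedy    | 9.2 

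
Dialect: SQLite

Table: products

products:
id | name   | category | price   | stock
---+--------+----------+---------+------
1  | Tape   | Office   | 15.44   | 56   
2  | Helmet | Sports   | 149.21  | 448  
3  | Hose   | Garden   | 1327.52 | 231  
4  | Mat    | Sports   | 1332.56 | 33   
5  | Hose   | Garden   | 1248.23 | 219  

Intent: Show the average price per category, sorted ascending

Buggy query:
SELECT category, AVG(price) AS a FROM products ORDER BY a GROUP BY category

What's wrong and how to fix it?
Bug: GROUP BY must precede ORDER BY

Fix: Move ORDER BY to the end, after GROUP BY

Corrected query:
SELECT category, AVG(price) AS a FROM products GROUP BY category ORDER BY a

Result:
category | a       
---------+---------
Office   | 15.44   
Sports   | 740.885 
Garden   | 1287.875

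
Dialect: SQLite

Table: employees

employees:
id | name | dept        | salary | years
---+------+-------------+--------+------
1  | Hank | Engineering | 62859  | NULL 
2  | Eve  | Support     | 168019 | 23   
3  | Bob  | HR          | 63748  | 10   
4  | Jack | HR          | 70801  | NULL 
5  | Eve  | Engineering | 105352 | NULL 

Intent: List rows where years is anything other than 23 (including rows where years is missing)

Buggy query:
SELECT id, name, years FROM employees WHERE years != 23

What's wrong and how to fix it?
Bug: 'years != 23' is unknown when years is NULL, so NULL rows are silently excluded

Fix: Add an explicit OR years IS NULL to include the missing-value rows

Corrected query:
SELECT id, name, years FROM employees WHERE years != 23 OR years IS NULL

Result:
id | name | years
---+------+------
1  | Hank | NULL 
3  | Bob  | 10   
4  | Jack | NULL 
5  | Eve  | NULL 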